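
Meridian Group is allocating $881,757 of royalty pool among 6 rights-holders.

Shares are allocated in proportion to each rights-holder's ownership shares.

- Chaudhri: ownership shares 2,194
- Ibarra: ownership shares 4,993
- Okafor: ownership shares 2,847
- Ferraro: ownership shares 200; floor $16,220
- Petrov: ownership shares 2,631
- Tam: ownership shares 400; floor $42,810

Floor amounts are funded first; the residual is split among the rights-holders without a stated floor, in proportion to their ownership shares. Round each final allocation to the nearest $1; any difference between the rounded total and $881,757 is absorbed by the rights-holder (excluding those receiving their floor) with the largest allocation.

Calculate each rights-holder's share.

Minimums first: Ferraro $16,220; Tam $42,810. Remaining pool $822,727.
Remaining pool split over remaining ownership shares 12,665: Chaudhri 142,523.73 → $142,524; Ibarra 324,348.67 → $324,349; Okafor 184,943.05 → $184,943; Petrov 170,911.55 → $170,912.
Rounding difference −$1 applied to Ibarra → $324,348.

Chaudhri: $142,524 | Ibarra: $324,348 | Okafor: $184,943 | Ferraro: $16,220 | Petrov: $170,912 | Tam: $42,810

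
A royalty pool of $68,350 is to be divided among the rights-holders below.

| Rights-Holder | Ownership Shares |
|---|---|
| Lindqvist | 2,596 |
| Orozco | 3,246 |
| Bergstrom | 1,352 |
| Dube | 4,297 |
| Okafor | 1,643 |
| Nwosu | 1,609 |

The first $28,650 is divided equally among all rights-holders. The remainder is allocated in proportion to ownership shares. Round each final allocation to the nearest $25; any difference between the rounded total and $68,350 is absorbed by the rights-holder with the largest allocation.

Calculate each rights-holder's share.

Lindqvist: $11,775 · Orozco: $13,525 · Bergstrom: $8,425 · Dube: $16,325 · Okafor: $9,200 · Nwosu: $9,100

$28,650 shared equally gives $4,775 per rights-holder.
Remainder $39,700 by ownership shares (total 14,743): Lindqvist 6,990.52 → $7,000; Orozco 8,740.84 → $8,750; Bergstrom 3,640.67 → $3,650; Dube 11,570.98 → $11,575; Okafor 4,424.28 → $4,425; Nwosu 4,332.72 → $4,325.
Rounding difference −$25 on remainder applied to Dube.
Totals: Lindqvist $4,775 + $7,000 = $11,775; Orozco $4,775 + $8,750 = $13,525; Bergstrom $4,775 + $3,650 = $8,425; Dube $4,775 + $11,550 = $16,325; Okafor $4,775 + $4,425 = $9,200; Nwosu $4,775 + $4,325 = $9,100.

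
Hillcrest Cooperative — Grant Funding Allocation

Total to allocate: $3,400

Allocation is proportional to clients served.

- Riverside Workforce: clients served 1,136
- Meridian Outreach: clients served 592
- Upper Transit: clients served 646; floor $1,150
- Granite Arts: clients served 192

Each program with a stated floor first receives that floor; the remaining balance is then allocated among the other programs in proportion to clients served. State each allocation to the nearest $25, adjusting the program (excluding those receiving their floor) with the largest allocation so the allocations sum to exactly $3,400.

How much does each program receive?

Guaranteed amounts: Upper Transit $1,150. Residual $2,250.
Residual split over remaining clients served 1,920: Riverside Workforce 1,331.25 → $1,325; Meridian Outreach 693.75 → $700; Granite Arts 225.00 → $225.

Riverside Workforce: $1,325 · Meridian Outreach: $700 · Upper Transit: $1,150 · Granite Arts: $225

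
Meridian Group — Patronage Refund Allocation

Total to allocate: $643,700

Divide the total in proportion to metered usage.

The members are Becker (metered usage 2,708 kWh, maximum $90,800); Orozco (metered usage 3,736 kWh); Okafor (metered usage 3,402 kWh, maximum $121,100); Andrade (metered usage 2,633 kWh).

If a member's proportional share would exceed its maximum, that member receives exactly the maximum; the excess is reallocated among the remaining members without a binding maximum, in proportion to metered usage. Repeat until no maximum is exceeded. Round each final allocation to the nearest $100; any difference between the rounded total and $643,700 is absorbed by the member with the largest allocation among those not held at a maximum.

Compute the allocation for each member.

Becker: $90,800 · Orozco: $253,300 · Okafor: $121,100 · Andrade: $178,500

Sum of metered usage: 12,479.
Pro-rata shares before constraints: Becker 139,685.84; Orozco 192,712.81; Okafor 175,484.21; Andrade 135,817.14.
Cap binds for Becker ($90,800), Okafor ($121,100); remaining pool $431,800 reallocated over remaining metered usage 6,369.
Remaining shares: Orozco 253,290.12 → $253,300; Andrade 178,509.88 → $178,500.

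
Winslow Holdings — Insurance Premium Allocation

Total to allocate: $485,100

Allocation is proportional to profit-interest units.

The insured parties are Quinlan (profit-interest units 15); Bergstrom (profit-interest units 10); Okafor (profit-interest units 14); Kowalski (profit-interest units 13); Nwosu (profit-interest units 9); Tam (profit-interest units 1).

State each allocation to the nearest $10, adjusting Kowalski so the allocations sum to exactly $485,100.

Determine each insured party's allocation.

Quinlan: $117,360; Bergstrom: $78,240; Okafor: $109,540; Kowalski: $101,720; Nwosu: $70,420; Tam: $7,820

Total profit-interest units = 62.
Proportional shares: Quinlan 15/62 × $485,100 = 117,362.90; Bergstrom 10/62 × $485,100 = 78,241.94; Okafor 14/62 × $485,100 = 109,538.71; Kowalski 13/62 × $485,100 = 101,714.52; Nwosu 9/62 × $485,100 = 70,417.74; Tam 1/62 × $485,100 = 7,824.19.
After rounding ($10): Quinlan $117,360; Bergstrom $78,240; Okafor $109,540; Kowalski $101,710; Nwosu $70,420; Tam $7,820. Sum = $485,090.
Difference $485,100 − $485,090 = +$10 applied to Kowalski: Kowalski becomes $101,720.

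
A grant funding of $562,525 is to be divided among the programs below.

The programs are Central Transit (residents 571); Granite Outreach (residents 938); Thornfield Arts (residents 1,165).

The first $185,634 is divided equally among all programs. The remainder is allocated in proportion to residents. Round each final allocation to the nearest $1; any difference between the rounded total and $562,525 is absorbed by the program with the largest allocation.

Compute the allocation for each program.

Central Transit: $142,358 · Granite Outreach: $194,086 · Thornfield Arts: $226,081

$185,634 shared equally gives $61,878 per program.
Remainder $376,891 by residents (total 2,674): Central Transit 80,480.46 → $80,480; Granite Outreach 132,207.84 → $132,208; Thornfield Arts 164,202.70 → $164,203.
Totals: Central Transit $61,878 + $80,480 = $142,358; Granite Outreach $61,878 + $132,208 = $194,086; Thornfield Arts $61,878 + $164,203 = $226,081.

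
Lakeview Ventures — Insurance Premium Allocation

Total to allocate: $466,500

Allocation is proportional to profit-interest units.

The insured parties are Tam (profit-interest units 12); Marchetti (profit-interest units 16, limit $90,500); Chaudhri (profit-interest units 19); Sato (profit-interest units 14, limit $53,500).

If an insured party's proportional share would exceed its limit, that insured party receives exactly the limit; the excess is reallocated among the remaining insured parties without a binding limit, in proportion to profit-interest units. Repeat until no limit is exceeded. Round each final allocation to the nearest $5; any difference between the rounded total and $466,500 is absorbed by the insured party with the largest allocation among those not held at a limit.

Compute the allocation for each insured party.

Tam: $124,840 | Marchetti: $90,500 | Chaudhri: $197,660 | Sato: $53,500

Profit-interest units total: 61.
Pro-rata shares before constraints: Tam 91,770.49; Marchetti 122,360.66; Chaudhri 145,303.28; Sato 107,065.57.
Held at cap: Marchetti ($90,500), Sato ($53,500); residual $322,500 reallocated over remaining profit-interest units 31.
Remaining shares: Tam 124,838.71 → $124,840; Chaudhri 197,661.29 → $197,660.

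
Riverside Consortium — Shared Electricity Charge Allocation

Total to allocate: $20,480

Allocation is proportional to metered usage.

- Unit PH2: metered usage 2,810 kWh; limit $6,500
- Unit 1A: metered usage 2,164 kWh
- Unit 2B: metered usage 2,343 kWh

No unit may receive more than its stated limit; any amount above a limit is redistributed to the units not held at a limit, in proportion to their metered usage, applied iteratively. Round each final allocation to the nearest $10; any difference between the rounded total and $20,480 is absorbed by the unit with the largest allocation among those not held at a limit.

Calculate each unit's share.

Unit PH2: $6,500 · Unit 1A: $6,710 · Unit 2B: $7,270

Sum of metered usage: 7,317.
Pro-rata shares before constraints: Unit PH2 7,865.08; Unit 1A 6,056.95; Unit 2B 6,557.97.
Cap binds for Unit PH2 ($6,500); balance $13,980 reallocated over remaining metered usage 4,507.
Redistributed shares: Unit 1A 6,712.39 → $6,710; Unit 2B 7,267.61 → $7,270.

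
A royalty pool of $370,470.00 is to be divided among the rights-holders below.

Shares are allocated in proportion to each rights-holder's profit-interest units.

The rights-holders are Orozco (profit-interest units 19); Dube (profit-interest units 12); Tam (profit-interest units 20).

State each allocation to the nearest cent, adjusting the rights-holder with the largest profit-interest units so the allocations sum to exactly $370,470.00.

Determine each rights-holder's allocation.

Profit-interest units total: 19 + 12 + 20 = 51.
Proportional shares: Orozco 138,018.2353; Dube 87,169.4118; Tam 145,282.3529.
At nearest cent: Orozco $138,018.24; Dube $87,169.41; Tam $145,282.35. Sum = $370,470.00.
No rounding difference to absorb.

Orozco: $138,018.24 · Dube: $87,169.41 · Tam: $145,282.35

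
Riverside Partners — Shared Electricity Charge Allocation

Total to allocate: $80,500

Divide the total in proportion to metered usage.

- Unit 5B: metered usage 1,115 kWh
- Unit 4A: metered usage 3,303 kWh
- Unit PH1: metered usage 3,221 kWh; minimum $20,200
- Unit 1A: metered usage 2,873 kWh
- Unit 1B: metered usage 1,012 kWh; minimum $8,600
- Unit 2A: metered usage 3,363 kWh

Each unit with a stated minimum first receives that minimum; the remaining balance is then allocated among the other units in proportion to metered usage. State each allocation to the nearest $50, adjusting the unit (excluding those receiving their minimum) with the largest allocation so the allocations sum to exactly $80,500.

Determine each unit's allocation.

Unit 5B: $5,400 | Unit 4A: $16,050 | Unit PH1: $20,200 | Unit 1A: $13,950 | Unit 1B: $8,600 | Unit 2A: $16,300

Fund the minimums — Unit PH1 $20,200; Unit 1B $8,600. Residual $51,700.
Residual split over remaining metered usage 10,654: Unit 5B 5,410.69 → $5,400; Unit 4A 16,028.26 → $16,050; Unit 1A 13,941.63 → $13,950; Unit 2A 16,319.42 → $16,300.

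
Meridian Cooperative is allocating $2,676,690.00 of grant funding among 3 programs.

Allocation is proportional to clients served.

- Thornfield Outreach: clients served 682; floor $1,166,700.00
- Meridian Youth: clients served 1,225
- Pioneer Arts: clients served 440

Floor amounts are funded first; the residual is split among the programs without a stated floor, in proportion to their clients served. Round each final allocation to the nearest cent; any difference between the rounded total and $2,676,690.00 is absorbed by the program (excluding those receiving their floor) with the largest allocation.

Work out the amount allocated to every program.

Thornfield Outreach: $1,166,700.00 | Meridian Youth: $1,110,953.60 | Pioneer Arts: $399,036.40

Fund the minimums — Thornfield Outreach $1,166,700.00. Balance $1,509,990.00.
Balance split over remaining clients served 1,665: Meridian Youth 1,110,953.6036 → $1,110,953.60; Pioneer Arts 399,036.3964 → $399,036.40.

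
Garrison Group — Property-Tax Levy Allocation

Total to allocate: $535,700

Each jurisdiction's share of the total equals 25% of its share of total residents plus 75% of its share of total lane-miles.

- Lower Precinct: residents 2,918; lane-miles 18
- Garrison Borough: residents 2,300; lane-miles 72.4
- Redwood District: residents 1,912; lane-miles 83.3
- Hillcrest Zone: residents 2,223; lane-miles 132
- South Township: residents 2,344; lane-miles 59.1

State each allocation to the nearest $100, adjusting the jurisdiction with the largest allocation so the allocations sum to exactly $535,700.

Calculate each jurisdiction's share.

Residents total 11,697; lane-miles total 364.8.
Composite weights (25% residents + 75% lane-miles): Lower Precinct 0.0994; Garrison Borough 0.1980; Redwood District 0.2121; Hillcrest Zone 0.3189; South Township 0.1716.
Pro-rata amounts: Lower Precinct 53,234.11; Garrison Borough 106,072.13; Redwood District 113,634.51; Hillcrest Zone 170,831.39; South Township 91,927.86.
After rounding ($100): Lower Precinct $53,200; Garrison Borough $106,100; Redwood District $113,600; Hillcrest Zone $170,800; South Township $91,900. Sum = $535,600.
Difference $535,700 − $535,600 = +$100 applied to largest allocation (Hillcrest Zone): Hillcrest Zone becomes $170,900.

Lower Precinct: $53,200; Garrison Borough: $106,100; Redwood District: $113,600; Hillcrest Zone: $170,900; South Township: $91,900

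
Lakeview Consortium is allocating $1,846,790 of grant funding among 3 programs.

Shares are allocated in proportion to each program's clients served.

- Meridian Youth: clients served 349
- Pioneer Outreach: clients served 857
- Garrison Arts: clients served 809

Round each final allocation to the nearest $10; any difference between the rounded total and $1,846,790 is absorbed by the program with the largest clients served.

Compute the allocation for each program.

Combined clients served = 2,015.
Unrounded shares: Meridian Youth 349/2,015 × $1,846,790 = 319,865.86; Pioneer Outreach 857/2,015 × $1,846,790 = 785,458.58; Garrison Arts 809/2,015 × $1,846,790 = 741,465.56.
Rounded to nearest $10: Meridian Youth $319,870; Pioneer Outreach $785,460; Garrison Arts $741,470. Sum = $1,846,800.
Difference $1,846,790 − $1,846,800 = −$10 applied to largest clients served (Pioneer Outreach): Pioneer Outreach becomes $785,450.

Meridian Youth: $319,870 · Pioneer Outreach: $785,450 · Garrison Arts: $741,470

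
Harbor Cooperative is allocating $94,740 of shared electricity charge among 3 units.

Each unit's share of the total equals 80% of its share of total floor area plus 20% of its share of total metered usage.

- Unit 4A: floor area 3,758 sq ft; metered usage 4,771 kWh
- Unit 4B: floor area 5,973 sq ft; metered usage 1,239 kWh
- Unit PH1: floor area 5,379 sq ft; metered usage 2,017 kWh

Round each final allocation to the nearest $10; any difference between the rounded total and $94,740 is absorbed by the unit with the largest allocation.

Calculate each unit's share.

Unit 4A: $30,110; Unit 4B: $32,890; Unit PH1: $31,740

Totals — floor area 15,110, metered usage 8,027.
Combined weights (80% floor area + 20% metered usage): Unit 4A 0.3178; Unit 4B 0.3471; Unit PH1 0.3350.
Unrounded shares: Unit 4A 30,112.29; Unit 4B 32,885.36; Unit PH1 31,742.34.
Rounded to nearest $10: Unit 4A $30,110; Unit 4B $32,890; Unit PH1 $31,740. Sum = $94,740.
Rounded total matches; no reconciliation needed.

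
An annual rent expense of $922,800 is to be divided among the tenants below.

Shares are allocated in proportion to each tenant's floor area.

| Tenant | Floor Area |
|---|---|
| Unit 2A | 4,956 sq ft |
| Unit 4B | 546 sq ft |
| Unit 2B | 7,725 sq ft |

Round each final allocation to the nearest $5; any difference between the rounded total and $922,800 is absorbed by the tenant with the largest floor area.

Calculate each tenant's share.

Unit 2A: $345,760; Unit 4B: $38,090; Unit 2B: $538,950

Sum of floor area: 4,956 + 546 + 7,725 = 13,227.
Unrounded shares: Unit 2A 345,762.21; Unit 4B 38,092.45; Unit 2B 538,945.34.
Rounded to nearest $5: Unit 2A $345,760; Unit 4B $38,090; Unit 2B $538,945. Sum = $922,795.
Difference $922,800 − $922,795 = +$5 applied to largest floor area (Unit 2B): Unit 2B becomes $538,950.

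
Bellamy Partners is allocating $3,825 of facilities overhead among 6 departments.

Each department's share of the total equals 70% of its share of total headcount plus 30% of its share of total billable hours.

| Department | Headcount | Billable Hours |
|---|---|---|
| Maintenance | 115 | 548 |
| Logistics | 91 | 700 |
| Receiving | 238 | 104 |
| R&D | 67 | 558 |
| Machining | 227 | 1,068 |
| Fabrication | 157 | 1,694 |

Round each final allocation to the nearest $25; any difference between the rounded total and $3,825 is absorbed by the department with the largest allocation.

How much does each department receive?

Maintenance: $475 | Logistics: $450 | Receiving: $750 | R&D: $325 | Machining: $950 | Fabrication: $875

Totals — headcount 895, billable hours 4,672.
Blended shares (70% headcount + 30% billable hours): Maintenance 0.1251; Logistics 0.1161; Receiving 0.1928; R&D 0.0882; Machining 0.2461; Fabrication 0.2316.
Raw shares: Maintenance 478.63; Logistics 444.17; Receiving 737.55; R&D 337.49; Machining 941.41; Fabrication 885.75.
Rounded to nearest $25: Maintenance $475; Logistics $450; Receiving $750; R&D $325; Machining $950; Fabrication $875. Sum = $3,825.
Rounded total matches; no reconciliation needed.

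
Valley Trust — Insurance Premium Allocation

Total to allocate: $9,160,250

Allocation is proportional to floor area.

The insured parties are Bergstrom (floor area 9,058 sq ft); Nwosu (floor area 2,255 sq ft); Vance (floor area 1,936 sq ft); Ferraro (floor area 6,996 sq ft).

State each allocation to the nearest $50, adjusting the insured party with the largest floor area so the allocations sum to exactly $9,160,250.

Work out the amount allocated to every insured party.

Bergstrom: $4,098,450; Nwosu: $1,020,300; Vance: $876,000; Ferraro: $3,165,500

Combined floor area = 9,058 + 2,255 + 1,936 + 6,996 = 20,245.
Pro-rata amounts: Bergstrom 4,098,470.96; Nwosu 1,020,319.28; Vance 875,981.43; Ferraro 3,165,478.34.
Rounded to nearest $50: Bergstrom $4,098,450; Nwosu $1,020,300; Vance $876,000; Ferraro $3,165,500. Sum = $9,160,250.
Sum already equals the total — no adjustment.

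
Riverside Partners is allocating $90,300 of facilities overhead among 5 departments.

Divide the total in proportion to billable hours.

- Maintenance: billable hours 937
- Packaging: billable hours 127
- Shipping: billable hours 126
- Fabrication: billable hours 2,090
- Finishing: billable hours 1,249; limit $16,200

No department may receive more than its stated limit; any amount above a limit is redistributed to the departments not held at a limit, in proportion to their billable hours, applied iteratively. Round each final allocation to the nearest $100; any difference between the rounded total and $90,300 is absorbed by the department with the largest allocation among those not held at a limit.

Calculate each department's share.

Combined billable hours = 4,529.
Pro-rata shares before constraints: Maintenance 18,682.07; Packaging 2,532.15; Shipping 2,512.21; Fabrication 41,670.79; Finishing 24,902.78.
Held at cap: Finishing ($16,200); remaining pool $74,100 reallocated over remaining billable hours 3,280.
Shares after redistribution: Maintenance 21,168.20 → $21,200; Packaging 2,869.12 → $2,900; Shipping 2,846.52 → $2,800; Fabrication 47,216.16 → $47,200.

Maintenance: $21,200 · Packaging: $2,900 · Shipping: $2,800 · Fabrication: $47,200 · Finishing: $16,200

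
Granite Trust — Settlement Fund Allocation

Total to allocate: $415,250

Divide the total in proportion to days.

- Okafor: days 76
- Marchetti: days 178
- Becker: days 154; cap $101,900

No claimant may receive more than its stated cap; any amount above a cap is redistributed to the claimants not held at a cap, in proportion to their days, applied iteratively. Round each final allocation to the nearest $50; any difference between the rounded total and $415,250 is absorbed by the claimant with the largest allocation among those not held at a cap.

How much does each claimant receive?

Okafor: $93,750 | Marchetti: $219,600 | Becker: $101,900

Days total: 408.
Proportional shares (ignoring caps): Okafor 77,350.49; Marchetti 181,162.99; Becker 156,736.52.
Capped: Becker ($101,900); remaining pool $313,350 reallocated over remaining days 254.
Shares after redistribution: Okafor 93,758.27 → $93,750; Marchetti 219,591.73 → $219,600.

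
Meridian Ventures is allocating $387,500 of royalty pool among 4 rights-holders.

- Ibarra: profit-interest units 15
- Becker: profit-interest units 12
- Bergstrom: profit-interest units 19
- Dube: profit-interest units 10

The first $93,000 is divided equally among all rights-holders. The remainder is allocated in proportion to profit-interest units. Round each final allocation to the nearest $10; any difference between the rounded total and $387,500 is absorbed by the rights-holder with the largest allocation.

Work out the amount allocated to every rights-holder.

Ibarra: $102,130 | Becker: $86,360 | Bergstrom: $123,170 | Dube: $75,840

First tranche $93,000 split equally: $23,250 each.
Remainder $294,500 by profit-interest units (total 56): Ibarra 78,883.93 → $78,880; Becker 63,107.14 → $63,110; Bergstrom 99,919.64 → $99,920; Dube 52,589.29 → $52,590.
Totals: Ibarra $23,250 + $78,880 = $102,130; Becker $23,250 + $63,110 = $86,360; Bergstrom $23,250 + $99,920 = $123,170; Dube $23,250 + $52,590 = $75,840.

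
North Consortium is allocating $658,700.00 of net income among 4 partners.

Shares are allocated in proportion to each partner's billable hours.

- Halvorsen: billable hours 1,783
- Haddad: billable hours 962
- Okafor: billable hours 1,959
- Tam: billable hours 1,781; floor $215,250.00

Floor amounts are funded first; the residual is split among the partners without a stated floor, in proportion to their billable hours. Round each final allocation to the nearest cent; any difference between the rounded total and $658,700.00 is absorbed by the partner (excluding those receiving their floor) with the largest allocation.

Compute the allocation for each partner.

Halvorsen: $168,084.90 | Haddad: $90,688.54 | Okafor: $184,676.56 | Tam: $215,250.00

Fund the minimums — Tam $215,250.00. Balance $443,450.00.
Balance split over remaining billable hours 4,704: Halvorsen 168,084.8958 → $168,084.90; Haddad 90,688.5417 → $90,688.54; Okafor 184,676.5625 → $184,676.56.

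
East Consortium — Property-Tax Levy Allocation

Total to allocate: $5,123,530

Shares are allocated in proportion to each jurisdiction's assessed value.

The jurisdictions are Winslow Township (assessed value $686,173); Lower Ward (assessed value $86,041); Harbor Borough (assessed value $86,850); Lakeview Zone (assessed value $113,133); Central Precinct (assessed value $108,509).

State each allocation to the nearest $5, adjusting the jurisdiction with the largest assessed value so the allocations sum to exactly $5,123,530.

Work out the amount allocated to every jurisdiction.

Winslow Township: $3,253,080 · Lower Ward: $407,915 · Harbor Borough: $411,750 · Lakeview Zone: $536,355 · Central Precinct: $514,430

Combined assessed value = 1,080,706.
Proportional shares: Winslow Township 686,173/1,080,706 × $5,123,530 = 3,253,084.51; Lower Ward 86,041/1,080,706 × $5,123,530 = 407,912.65; Harbor Borough 86,850/1,080,706 × $5,123,530 = 411,748.04; Lakeview Zone 113,133/1,080,706 × $5,123,530 = 536,353.38; Central Precinct 108,509/1,080,706 × $5,123,530 = 514,431.41.
After rounding ($5): Winslow Township $3,253,085; Lower Ward $407,915; Harbor Borough $411,750; Lakeview Zone $536,355; Central Precinct $514,430. Sum = $5,123,535.
Difference $5,123,530 − $5,123,535 = −$5 applied to largest assessed value (Winslow Township): Winslow Township becomes $3,253,080.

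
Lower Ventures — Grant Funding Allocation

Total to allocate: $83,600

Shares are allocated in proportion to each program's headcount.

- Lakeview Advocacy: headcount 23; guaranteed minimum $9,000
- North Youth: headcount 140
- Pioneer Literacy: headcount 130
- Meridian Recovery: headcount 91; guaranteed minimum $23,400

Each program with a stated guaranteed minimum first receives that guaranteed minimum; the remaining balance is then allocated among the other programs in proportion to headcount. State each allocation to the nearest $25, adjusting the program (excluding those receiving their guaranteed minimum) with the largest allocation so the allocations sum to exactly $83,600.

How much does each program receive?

Minimums first: Lakeview Advocacy $9,000; Meridian Recovery $23,400. Residual $51,200.
Residual split over remaining headcount 270: North Youth 26,548.15 → $26,550; Pioneer Literacy 24,651.85 → $24,650.

Lakeview Advocacy: $9,000; North Youth: $26,550; Pioneer Literacy: $24,650; Meridian Recovery: $23,400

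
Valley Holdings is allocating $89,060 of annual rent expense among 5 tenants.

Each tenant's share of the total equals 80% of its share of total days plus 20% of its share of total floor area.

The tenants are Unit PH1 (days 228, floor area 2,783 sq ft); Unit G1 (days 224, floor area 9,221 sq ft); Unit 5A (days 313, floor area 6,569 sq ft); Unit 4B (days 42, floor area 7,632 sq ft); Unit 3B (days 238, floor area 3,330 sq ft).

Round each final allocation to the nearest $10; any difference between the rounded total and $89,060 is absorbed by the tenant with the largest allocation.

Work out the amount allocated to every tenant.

Days total 1,045; floor area total 29,535.
Blended shares (80% days + 20% floor area): Unit PH1 0.1934; Unit G1 0.2339; Unit 5A 0.2841; Unit 4B 0.0838; Unit 3B 0.2048.
Unrounded shares: Unit PH1 17,223.39; Unit G1 20,833.31; Unit 5A 25,301.95; Unit 4B 7,466.27; Unit 3B 18,235.08.
At nearest $10: Unit PH1 $17,220; Unit G1 $20,830; Unit 5A $25,300; Unit 4B $7,470; Unit 3B $18,240. Sum = $89,060.
Sum already equals the total — no adjustment.

Unit PH1: $17,220; Unit G1: $20,830; Unit 5A: $25,300; Unit 4B: $7,470; Unit 3B: $18,240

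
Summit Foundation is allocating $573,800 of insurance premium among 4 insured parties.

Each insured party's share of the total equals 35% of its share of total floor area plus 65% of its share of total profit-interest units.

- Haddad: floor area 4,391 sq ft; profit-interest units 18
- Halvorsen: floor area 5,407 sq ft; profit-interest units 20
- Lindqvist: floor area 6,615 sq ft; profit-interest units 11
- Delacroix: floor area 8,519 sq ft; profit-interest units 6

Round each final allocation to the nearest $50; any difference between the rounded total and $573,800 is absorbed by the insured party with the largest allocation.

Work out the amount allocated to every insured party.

Haddad: $157,450; Halvorsen: $179,150; Lindqvist: $127,900; Delacroix: $109,300

Floor area total 24,932; profit-interest units total 55.
Combined weights (35% floor area + 65% profit-interest units): Haddad 0.2744; Halvorsen 0.3123; Lindqvist 0.2229; Delacroix 0.1905.
Pro-rata amounts: Haddad 157,432.90; Halvorsen 179,179.43; Lindqvist 127,878.55; Delacroix 109,309.12.
At nearest $50: Haddad $157,450; Halvorsen $179,200; Lindqvist $127,900; Delacroix $109,300. Sum = $573,850.
Difference $573,800 − $573,850 = −$50 applied to largest allocation (Halvorsen): Halvorsen becomes $179,150.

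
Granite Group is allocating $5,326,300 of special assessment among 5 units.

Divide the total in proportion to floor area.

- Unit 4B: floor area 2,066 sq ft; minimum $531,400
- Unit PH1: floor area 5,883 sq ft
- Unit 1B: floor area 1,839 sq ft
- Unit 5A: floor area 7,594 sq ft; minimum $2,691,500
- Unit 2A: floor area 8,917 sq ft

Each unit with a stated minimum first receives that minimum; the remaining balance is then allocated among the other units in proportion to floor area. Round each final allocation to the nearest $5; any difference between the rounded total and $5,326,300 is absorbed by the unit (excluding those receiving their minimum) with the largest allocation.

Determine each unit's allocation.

Fund the minimums — Unit 4B $531,400; Unit 5A $2,691,500. Remaining pool $2,103,400.
Remaining pool split over remaining floor area 16,639: Unit PH1 743,692.66 → $743,695; Unit 1B 232,475.06 → $232,475; Unit 2A 1,127,232.27 → $1,127,230.

Unit 4B: $531,400; Unit PH1: $743,695; Unit 1B: $232,475; Unit 5A: $2,691,500; Unit 2A: $1,127,230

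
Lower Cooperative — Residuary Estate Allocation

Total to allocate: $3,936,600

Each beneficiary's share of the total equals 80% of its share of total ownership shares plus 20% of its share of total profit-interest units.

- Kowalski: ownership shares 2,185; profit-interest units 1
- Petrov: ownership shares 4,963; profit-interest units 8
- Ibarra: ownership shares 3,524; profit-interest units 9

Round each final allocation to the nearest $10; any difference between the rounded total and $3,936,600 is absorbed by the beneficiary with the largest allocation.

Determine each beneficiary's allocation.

Totals — ownership shares 10,672, profit-interest units 18.
Blended shares (80% ownership shares + 20% profit-interest units): Kowalski 0.1749; Petrov 0.4609; Ibarra 0.3642.
Raw shares: Kowalski 688,527.93; Petrov 1,814,488.65; Ibarra 1,433,583.42.
At nearest $10: Kowalski $688,530; Petrov $1,814,490; Ibarra $1,433,580. Sum = $3,936,600.
Rounded total matches; no reconciliation needed.

Kowalski: $688,530 · Petrov: $1,814,490 · Ibarra: $1,433,580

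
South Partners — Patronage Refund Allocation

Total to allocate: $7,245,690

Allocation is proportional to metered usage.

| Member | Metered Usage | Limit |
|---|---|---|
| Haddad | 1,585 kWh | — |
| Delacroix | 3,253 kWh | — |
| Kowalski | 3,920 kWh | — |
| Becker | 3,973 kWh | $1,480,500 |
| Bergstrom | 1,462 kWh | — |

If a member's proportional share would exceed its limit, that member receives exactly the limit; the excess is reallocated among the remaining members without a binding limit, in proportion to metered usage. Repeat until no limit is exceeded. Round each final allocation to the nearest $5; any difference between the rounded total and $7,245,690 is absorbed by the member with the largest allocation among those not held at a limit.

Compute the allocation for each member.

Combined metered usage = 14,193.
Pro-rata shares before constraints: Haddad 809,160.76; Delacroix 1,660,693.97; Kowalski 2,001,205.16; Becker 2,028,262.27; Bergstrom 746,367.84.
Cap binds for Becker ($1,480,500); residual $5,765,190 reallocated over remaining metered usage 10,220.
Shares after redistribution: Haddad 894,112.15 → $894,110; Delacroix 1,835,045.31 → $1,835,045; Kowalski 2,211,305.75 → $2,211,305; Bergstrom 824,726.79 → $824,725.
Rounding difference +$5 applied to Kowalski → $2,211,310.

Haddad: $894,110 · Delacroix: $1,835,045 · Kowalski: $2,211,310 · Becker: $1,480,500 · Bergstrom: $824,725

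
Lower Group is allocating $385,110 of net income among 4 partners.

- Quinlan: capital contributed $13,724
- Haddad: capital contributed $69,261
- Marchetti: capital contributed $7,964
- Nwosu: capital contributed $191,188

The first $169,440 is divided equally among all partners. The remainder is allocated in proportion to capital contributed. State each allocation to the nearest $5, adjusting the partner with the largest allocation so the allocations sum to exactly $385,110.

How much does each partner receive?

$169,440 shared equally gives $42,360 per partner.
Remainder $215,670 by capital contributed (total 282,137): Quinlan 10,490.84 → $10,490; Haddad 52,944.21 → $52,945; Marchetti 6,087.81 → $6,090; Nwosu 146,147.14 → $146,145.
Totals: Quinlan $42,360 + $10,490 = $52,850; Haddad $42,360 + $52,945 = $95,305; Marchetti $42,360 + $6,090 = $48,450; Nwosu $42,360 + $146,145 = $188,505.

Quinlan: $52,850 | Haddad: $95,305 | Marchetti: $48,450 | Nwosu: $188,505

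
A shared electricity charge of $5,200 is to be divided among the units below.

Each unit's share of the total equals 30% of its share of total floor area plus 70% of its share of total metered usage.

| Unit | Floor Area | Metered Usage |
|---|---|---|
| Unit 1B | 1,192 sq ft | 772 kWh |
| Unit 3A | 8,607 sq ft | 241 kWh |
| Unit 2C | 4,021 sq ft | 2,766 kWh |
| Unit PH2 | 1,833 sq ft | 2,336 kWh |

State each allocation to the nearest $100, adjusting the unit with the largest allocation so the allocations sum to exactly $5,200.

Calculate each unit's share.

Totals — floor area 15,653, metered usage 6,115.
Combined weights (30% floor area + 70% metered usage): Unit 1B 0.1112; Unit 3A 0.1925; Unit 2C 0.3937; Unit PH2 0.3025.
Proportional shares: Unit 1B 578.34; Unit 3A 1,001.24; Unit 2C 2,047.22; Unit PH2 1,573.20.
At nearest $100: Unit 1B $600; Unit 3A $1,000; Unit 2C $2,000; Unit PH2 $1,600. Sum = $5,200.
Rounded total matches; no reconciliation needed.

Unit 1B: $600 · Unit 3A: $1,000 · Unit 2C: $2,000 · Unit PH2: $1,600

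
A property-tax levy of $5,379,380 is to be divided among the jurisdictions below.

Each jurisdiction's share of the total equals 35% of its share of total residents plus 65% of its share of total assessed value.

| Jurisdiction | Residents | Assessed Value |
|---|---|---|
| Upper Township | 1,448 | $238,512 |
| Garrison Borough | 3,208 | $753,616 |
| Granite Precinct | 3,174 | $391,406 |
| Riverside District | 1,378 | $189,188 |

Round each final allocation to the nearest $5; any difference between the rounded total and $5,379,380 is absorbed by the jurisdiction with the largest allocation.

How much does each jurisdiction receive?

Upper Township: $826,355 | Garrison Borough: $2,331,445 | Granite Precinct: $1,519,200 | Riverside District: $702,380

Residents total 9,208; assessed value total 1,572,722.
Blended shares (35% residents + 65% assessed value): Upper Township 0.1536; Garrison Borough 0.4334; Granite Precinct 0.2824; Riverside District 0.1306.
Proportional shares: Upper Township 826,354.51; Garrison Borough 2,331,445.14; Granite Precinct 1,519,199.84; Riverside District 702,380.51.
After rounding ($5): Upper Township $826,355; Garrison Borough $2,331,445; Granite Precinct $1,519,200; Riverside District $702,380. Sum = $5,379,380.
Sum already equals the total — no adjustment.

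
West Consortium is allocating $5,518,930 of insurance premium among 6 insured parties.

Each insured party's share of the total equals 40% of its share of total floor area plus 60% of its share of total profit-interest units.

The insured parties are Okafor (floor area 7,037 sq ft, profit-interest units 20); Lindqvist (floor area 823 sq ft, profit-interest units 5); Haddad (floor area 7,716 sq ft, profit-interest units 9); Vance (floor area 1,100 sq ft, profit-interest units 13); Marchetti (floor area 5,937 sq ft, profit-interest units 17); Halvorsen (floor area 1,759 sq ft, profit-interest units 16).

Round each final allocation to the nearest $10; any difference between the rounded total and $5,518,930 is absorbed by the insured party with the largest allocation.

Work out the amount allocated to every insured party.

Totals — floor area 24,372, profit-interest units 80.
Composite weights (40% floor area + 60% profit-interest units): Okafor 0.2655; Lindqvist 0.0510; Haddad 0.1941; Vance 0.1156; Marchetti 0.2249; Halvorsen 0.1489.
Unrounded shares: Okafor 1,465,238.33; Lindqvist 281,505.74; Haddad 1,071,429.20; Vance 637,731.70; Marchetti 1,241,426.38; Halvorsen 821,598.66.
After rounding ($10): Okafor $1,465,240; Lindqvist $281,510; Haddad $1,071,430; Vance $637,730; Marchetti $1,241,430; Halvorsen $821,600. Sum = $5,518,940.
Difference $5,518,930 − $5,518,940 = −$10 applied to largest allocation (Okafor): Okafor becomes $1,465,230.

Okafor: $1,465,230; Lindqvist: $281,510; Haddad: $1,071,430; Vance: $637,730; Marchetti: $1,241,430; Halvorsen: $821,600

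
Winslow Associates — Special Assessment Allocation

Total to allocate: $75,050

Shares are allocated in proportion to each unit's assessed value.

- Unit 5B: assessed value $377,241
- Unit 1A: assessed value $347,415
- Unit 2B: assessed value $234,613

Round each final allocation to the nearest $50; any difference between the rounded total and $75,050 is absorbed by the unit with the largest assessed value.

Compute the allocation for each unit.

Assessed value total: 377,241 + 347,415 + 234,613 = 959,269.
Unrounded shares: Unit 5B 29,514.07; Unit 1A 27,180.59; Unit 2B 18,355.34.
At nearest $50: Unit 5B $29,500; Unit 1A $27,200; Unit 2B $18,350. Sum = $75,050.
No rounding difference to absorb.

Unit 5B: $29,500 · Unit 1A: $27,200 · Unit 2B: $18,350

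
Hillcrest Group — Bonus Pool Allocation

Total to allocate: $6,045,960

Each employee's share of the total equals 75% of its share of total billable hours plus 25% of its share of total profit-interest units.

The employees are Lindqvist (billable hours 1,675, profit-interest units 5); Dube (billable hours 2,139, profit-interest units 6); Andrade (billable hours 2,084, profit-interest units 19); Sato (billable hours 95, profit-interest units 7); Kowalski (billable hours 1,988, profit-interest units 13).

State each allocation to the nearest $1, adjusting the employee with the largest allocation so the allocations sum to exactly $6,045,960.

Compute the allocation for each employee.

Lindqvist: $1,102,814; Dube: $1,396,669; Andrade: $1,758,407; Sato: $265,584; Kowalski: $1,522,486

Totals — billable hours 7,981, profit-interest units 50.
Combined weights (75% billable hours + 25% profit-interest units): Lindqvist 0.1824; Dube 0.2310; Andrade 0.2908; Sato 0.0439; Kowalski 0.2518.
Pro-rata amounts: Lindqvist 1,102,813.86; Dube 1,396,669.03; Andrade 1,758,407.73; Sato 265,583.62; Kowalski 1,522,485.75.
At nearest $1: Lindqvist $1,102,814; Dube $1,396,669; Andrade $1,758,408; Sato $265,584; Kowalski $1,522,486. Sum = $6,045,961.
Difference $6,045,960 − $6,045,961 = −$1 applied to largest allocation (Andrade): Andrade becomes $1,758,407.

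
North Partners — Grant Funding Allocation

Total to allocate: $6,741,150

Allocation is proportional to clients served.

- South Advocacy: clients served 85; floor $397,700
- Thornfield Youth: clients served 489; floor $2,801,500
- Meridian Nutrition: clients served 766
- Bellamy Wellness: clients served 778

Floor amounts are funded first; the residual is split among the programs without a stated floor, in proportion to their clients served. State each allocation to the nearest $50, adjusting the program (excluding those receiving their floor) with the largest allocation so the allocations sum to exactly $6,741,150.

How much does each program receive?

South Advocacy: $397,700 · Thornfield Youth: $2,801,500 · Meridian Nutrition: $1,757,200 · Bellamy Wellness: $1,784,750

Guaranteed amounts: South Advocacy $397,700; Thornfield Youth $2,801,500. Balance $3,541,950.
Balance split over remaining clients served 1,544: Meridian Nutrition 1,757,210.95 → $1,757,200; Bellamy Wellness 1,784,739.05 → $1,784,750.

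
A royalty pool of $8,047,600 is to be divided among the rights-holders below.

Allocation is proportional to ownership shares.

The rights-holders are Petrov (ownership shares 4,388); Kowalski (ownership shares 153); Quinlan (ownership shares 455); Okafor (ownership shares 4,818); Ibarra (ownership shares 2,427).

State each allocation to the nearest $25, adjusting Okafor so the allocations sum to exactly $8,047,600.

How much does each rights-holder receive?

Total ownership shares = 12,241.
Raw shares: Petrov 4,388/12,241 × $8,047,600 = 2,884,802.61; Kowalski 153/12,241 × $8,047,600 = 100,586.78; Quinlan 455/12,241 × $8,047,600 = 299,130.63; Okafor 4,818/12,241 × $8,047,600 = 3,167,497.49; Ibarra 2,427/12,241 × $8,047,600 = 1,595,582.49.
At nearest $25: Petrov $2,884,800; Kowalski $100,575; Quinlan $299,125; Okafor $3,167,500; Ibarra $1,595,575. Sum = $8,047,575.
Difference $8,047,600 − $8,047,575 = +$25 applied to Okafor: Okafor becomes $3,167,525.

Petrov: $2,884,800; Kowalski: $100,575; Quinlan: $299,125; Okafor: $3,167,525; Ibarra: $1,595,575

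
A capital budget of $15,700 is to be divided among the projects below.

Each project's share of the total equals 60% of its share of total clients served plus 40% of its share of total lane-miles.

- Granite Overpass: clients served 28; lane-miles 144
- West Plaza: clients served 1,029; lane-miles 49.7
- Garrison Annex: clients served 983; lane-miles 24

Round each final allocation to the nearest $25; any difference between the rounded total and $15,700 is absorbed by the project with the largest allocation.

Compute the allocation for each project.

Granite Overpass: $4,275; West Plaza: $6,200; Garrison Annex: $5,225

Totals — clients served 2,040, lane-miles 217.7.
Composite weights (60% clients served + 40% lane-miles): Granite Overpass 0.2728; West Plaza 0.3940; Garrison Annex 0.3332.
Proportional shares: Granite Overpass 4,283.27; West Plaza 6,185.26; Garrison Annex 5,231.48.
After rounding ($25): Granite Overpass $4,275; West Plaza $6,175; Garrison Annex $5,225. Sum = $15,675.
Difference $15,700 − $15,675 = +$25 applied to largest allocation (West Plaza): West Plaza becomes $6,200.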